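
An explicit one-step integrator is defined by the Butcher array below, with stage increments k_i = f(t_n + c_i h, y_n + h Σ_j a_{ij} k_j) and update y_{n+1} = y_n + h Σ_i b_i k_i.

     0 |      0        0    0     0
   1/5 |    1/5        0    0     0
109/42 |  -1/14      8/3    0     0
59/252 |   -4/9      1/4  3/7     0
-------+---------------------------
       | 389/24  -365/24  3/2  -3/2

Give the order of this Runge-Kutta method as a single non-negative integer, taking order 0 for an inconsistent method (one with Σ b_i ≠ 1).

b = (389/24, -365/24, 3/2, -3/2)
c = (0, 1/5, 109/42, 59/252)
Ac = (0, 0, 8/15, 1139/980)
Σ b_i: 389/24·1 + (-365/24)·1 + 3/2·1 + (-3/2)·1 = 1 ✓
b·c: (-365/24)·1/5 + 3/2·109/42 + (-3/2)·59/252 = 1/2 ✓
b·c²: (-365/24)·1/25 + 3/2·11881/1764 + (-3/2)·3481/63504 = 284629/30240 ≠ 1/3 ⇒ order 2.
b·Ac: 3/2·8/15 + (-3/2)·1139/980 = -1849/1960 ≠ 1/6

2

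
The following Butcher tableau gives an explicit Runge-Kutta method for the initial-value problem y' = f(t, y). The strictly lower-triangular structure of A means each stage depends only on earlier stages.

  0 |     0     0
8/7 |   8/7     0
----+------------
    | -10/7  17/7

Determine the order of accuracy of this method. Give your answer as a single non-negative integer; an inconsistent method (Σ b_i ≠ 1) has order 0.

1

b = (-10/7, 17/7)
c = (0, 8/7)
Σ b_i: (-10/7)·1 + 17/7·1 = 1 ✓
b·c: 17/7·8/7 = 136/49 ≠ 1/2 ⇒ order 1.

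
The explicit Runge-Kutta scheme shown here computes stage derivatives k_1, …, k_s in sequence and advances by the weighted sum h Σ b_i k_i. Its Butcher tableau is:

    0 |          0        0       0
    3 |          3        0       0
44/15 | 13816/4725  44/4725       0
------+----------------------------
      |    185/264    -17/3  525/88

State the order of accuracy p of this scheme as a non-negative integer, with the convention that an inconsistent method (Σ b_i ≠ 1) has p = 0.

b = (185/264, -17/3, 525/88)
c = (0, 3, 44/15)
Ac = (0, 0, 44/1575)
Σ b_i: 185/264·1 + (-17/3)·1 + 525/88·1 = 1 ✓
b·c: (-17/3)·3 + 525/88·44/15 = 1/2 ✓
b·c²: (-17/3)·9 + 525/88·1936/225 = 1/3 ✓
b·Ac: 525/88·44/1575 = 1/6 ✓; 3 stages ⇒ order 3.

3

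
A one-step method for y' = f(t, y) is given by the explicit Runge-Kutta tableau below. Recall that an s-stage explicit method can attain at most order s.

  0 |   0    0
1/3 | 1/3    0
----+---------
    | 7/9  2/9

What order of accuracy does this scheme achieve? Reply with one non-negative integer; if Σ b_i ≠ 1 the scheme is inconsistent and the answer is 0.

1

b = (7/9, 2/9)
c = (0, 1/3)
Σ b_i: 7/9·1 + 2/9·1 = 1 ✓
b·c: 2/9·1/3 = 2/27 ≠ 1/2 ⇒ order 1.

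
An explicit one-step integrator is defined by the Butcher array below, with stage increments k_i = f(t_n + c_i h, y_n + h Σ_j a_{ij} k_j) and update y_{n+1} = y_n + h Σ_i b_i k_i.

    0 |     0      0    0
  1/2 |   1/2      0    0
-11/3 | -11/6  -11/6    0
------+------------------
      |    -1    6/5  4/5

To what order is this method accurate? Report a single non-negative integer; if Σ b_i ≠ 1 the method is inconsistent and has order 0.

b = (-1, 6/5, 4/5)
c = (0, 1/2, -11/3)
Ac = (0, 0, -11/12)
Σ b_i: (-1)·1 + 6/5·1 + 4/5·1 = 1 ✓
b·c: 6/5·1/2 + 4/5·(-11/3) = -7/3 ≠ 1/2 ⇒ order 1.

1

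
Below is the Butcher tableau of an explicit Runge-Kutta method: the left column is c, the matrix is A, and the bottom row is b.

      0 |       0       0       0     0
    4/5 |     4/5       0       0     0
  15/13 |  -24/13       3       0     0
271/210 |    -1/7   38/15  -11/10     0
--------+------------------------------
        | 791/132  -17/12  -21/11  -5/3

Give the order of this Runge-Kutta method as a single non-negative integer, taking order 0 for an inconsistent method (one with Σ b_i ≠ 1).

b = (791/132, -17/12, -21/11, -5/3)
c = (0, 4/5, 15/13, 271/210)
Ac = (0, 0, 12/5, 1477/1950)
Σ b_i: 791/132·1 + (-17/12)·1 + (-21/11)·1 + (-5/3)·1 = 1 ✓
b·c: (-17/12)·4/5 + (-21/11)·15/13 + (-5/3)·271/210 = -494317/90090 ≠ 1/2 ⇒ order 1.

1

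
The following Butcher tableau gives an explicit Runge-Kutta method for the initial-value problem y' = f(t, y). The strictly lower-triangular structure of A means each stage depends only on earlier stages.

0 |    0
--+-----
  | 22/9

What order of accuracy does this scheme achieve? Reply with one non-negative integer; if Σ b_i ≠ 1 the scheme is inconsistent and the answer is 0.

0

b = (22/9)
c = (0)
Σ b_i: 22/9·1 = 22/9 ≠ 1 ⇒ order 0.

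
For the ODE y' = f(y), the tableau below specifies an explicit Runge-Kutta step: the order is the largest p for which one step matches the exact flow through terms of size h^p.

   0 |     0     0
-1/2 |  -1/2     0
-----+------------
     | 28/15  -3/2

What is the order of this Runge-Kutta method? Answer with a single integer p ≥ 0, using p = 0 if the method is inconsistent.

0

b = (28/15, -3/2)
c = (0, -1/2)
Σ b_i: 28/15·1 + (-3/2)·1 = 11/30 ≠ 1 ⇒ order 0.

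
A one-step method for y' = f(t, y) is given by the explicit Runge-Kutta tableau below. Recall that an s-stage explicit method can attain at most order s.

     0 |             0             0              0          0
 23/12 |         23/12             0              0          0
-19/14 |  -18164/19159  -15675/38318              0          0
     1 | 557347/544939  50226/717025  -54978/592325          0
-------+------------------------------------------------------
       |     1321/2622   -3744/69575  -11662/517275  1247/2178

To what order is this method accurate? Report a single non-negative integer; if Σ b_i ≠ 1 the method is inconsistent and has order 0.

b = (1321/2622, -3744/69575, -11662/517275, 1247/2178)
c = (0, 23/12, -19/14, 1)
Ac = (0, 0, -5225/6664, 649/2494)
Σ b_i: 1321/2622·1 + (-3744/69575)·1 + (-11662/517275)·1 + 1247/2178·1 = 1 ✓
b·c: (-3744/69575)·23/12 + (-11662/517275)·(-19/14) + 1247/2178·1 = 1/2 ✓
b·c²: (-3744/69575)·529/144 + (-11662/517275)·361/196 + 1247/2178·1 = 1/3 ✓
b·Ac: (-11662/517275)·(-5225/6664) + 1247/2178·649/2494 = 1/6 ✓
b·c³: (-3744/69575)·12167/1728 + (-11662/517275)·(-6859/2744) + 1247/2178·1 = 1/4 ✓
b·(c∘Ac): (-11662/517275)·99275/93296 + 1247/2178·649/2494 = 1/8 ✓
b·Ac²: (-11662/517275)·(-120175/79968) + 1247/2178·2585/29928 = 1/12 ✓
b·A²c: 1247/2178·363/4988 = 1/24 ✓; 4 stages ⇒ order 4.

4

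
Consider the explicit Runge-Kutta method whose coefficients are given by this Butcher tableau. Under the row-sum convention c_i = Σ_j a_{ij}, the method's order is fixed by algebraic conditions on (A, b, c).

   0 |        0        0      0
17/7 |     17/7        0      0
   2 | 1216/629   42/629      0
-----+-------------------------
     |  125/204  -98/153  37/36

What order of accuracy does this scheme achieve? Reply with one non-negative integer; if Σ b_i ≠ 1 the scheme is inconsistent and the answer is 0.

b = (125/204, -98/153, 37/36)
c = (0, 17/7, 2)
Ac = (0, 0, 6/37)
Σ b_i: 125/204·1 + (-98/153)·1 + 37/36·1 = 1 ✓
b·c: (-98/153)·17/7 + 37/36·2 = 1/2 ✓
b·c²: (-98/153)·289/49 + 37/36·4 = 1/3 ✓
b·Ac: 37/36·6/37 = 1/6 ✓; 3 stages ⇒ order 3.

3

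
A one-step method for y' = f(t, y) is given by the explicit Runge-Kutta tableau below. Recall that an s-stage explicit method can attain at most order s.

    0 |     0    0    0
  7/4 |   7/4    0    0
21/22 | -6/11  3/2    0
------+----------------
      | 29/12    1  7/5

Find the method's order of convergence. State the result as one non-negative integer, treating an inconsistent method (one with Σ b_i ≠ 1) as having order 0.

b = (29/12, 1, 7/5)
c = (0, 7/4, 21/22)
Ac = (0, 0, 21/8)
Σ b_i: 29/12·1 + 1·1 + 7/5·1 = 289/60 ≠ 1 ⇒ order 0.

0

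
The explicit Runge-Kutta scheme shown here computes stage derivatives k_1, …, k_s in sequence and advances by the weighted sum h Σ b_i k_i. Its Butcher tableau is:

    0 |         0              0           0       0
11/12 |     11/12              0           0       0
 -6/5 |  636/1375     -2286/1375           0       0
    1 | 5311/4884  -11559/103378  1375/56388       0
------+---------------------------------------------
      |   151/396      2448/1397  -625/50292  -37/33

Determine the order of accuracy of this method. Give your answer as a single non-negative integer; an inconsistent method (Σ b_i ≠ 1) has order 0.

4

b = (151/396, 2448/1397, -625/50292, -37/33)
c = (0, 11/12, -6/5, 1)
Ac = (0, 0, -381/250, -39/296)
Σ b_i: 151/396·1 + 2448/1397·1 + (-625/50292)·1 + (-37/33)·1 = 1 ✓
b·c: 2448/1397·11/12 + (-625/50292)·(-6/5) + (-37/33)·1 = 1/2 ✓
b·c²: 2448/1397·121/144 + (-625/50292)·36/25 + (-37/33)·1 = 1/3 ✓
b·Ac: (-625/50292)·(-381/250) + (-37/33)·(-39/296) = 1/6 ✓
b·c³: 2448/1397·1331/1728 + (-625/50292)·(-216/125) + (-37/33)·1 = 1/4 ✓
b·(c∘Ac): (-625/50292)·1143/625 + (-37/33)·(-39/296) = 1/8 ✓
b·Ac²: (-625/50292)·(-1397/1000) + (-37/33)·(-209/3552) = 1/12 ✓
b·A²c: (-37/33)·(-11/296) = 1/24 ✓; 4 stages ⇒ order 4.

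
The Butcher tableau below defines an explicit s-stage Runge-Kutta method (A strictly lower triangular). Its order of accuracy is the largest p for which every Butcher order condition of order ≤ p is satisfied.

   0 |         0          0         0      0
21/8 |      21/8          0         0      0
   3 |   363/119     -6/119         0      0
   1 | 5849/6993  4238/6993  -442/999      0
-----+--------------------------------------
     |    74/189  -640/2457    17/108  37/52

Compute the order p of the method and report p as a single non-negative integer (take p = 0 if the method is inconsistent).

b = (74/189, -640/2457, 17/108, 37/52)
c = (0, 21/8, 3, 1)
Ac = (0, 0, -9/68, 39/148)
Σ b_i: 74/189·1 + (-640/2457)·1 + 17/108·1 + 37/52·1 = 1 ✓
b·c: (-640/2457)·21/8 + 17/108·3 + 37/52·1 = 1/2 ✓
b·c²: (-640/2457)·441/64 + 17/108·9 + 37/52·1 = 1/3 ✓
b·Ac: 17/108·(-9/68) + 37/52·39/148 = 1/6 ✓
b·c³: (-640/2457)·9261/512 + 17/108·27 + 37/52·1 = 1/4 ✓
b·(c∘Ac): 17/108·(-27/68) + 37/52·39/148 = 1/8 ✓
b·Ac²: 17/108·(-189/544) + 37/52·689/3552 = 1/12 ✓
b·A²c: 37/52·13/222 = 1/24 ✓; 4 stages ⇒ order 4.

4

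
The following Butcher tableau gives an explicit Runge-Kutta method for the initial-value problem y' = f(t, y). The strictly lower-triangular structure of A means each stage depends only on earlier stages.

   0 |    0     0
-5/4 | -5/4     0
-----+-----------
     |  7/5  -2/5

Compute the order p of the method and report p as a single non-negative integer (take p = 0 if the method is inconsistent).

2

b = (7/5, -2/5)
c = (0, -5/4)
Σ b_i: 7/5·1 + (-2/5)·1 = 1 ✓
b·c: (-2/5)·(-5/4) = 1/2 ✓; 2 stages ⇒ order 2.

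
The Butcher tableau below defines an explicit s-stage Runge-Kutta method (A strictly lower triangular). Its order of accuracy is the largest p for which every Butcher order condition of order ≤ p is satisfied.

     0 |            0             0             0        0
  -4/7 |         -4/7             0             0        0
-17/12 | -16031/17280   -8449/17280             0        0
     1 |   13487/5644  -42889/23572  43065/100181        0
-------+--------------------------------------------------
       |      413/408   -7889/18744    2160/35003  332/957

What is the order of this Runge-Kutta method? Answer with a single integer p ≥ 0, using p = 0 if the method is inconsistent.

4

b = (413/408, -7889/18744, 2160/35003, 332/957)
c = (0, -4/7, -17/12, 1)
Ac = (0, 0, 1207/4320, 143/332)
Σ b_i: 413/408·1 + (-7889/18744)·1 + 2160/35003·1 + 332/957·1 = 1 ✓
b·c: (-7889/18744)·(-4/7) + 2160/35003·(-17/12) + 332/957·1 = 1/2 ✓
b·c²: (-7889/18744)·16/49 + 2160/35003·289/144 + 332/957·1 = 1/3 ✓
b·Ac: 2160/35003·1207/4320 + 332/957·143/332 = 1/6 ✓
b·c³: (-7889/18744)·(-64/343) + 2160/35003·(-4913/1728) + 332/957·1 = 1/4 ✓
b·(c∘Ac): 2160/35003·(-20519/51840) + 332/957·143/332 = 1/8 ✓
b·Ac²: 2160/35003·(-1207/7560) + 332/957·2497/9296 = 1/12 ✓
b·A²c: 332/957·319/2656 = 1/24 ✓; 4 stages ⇒ order 4.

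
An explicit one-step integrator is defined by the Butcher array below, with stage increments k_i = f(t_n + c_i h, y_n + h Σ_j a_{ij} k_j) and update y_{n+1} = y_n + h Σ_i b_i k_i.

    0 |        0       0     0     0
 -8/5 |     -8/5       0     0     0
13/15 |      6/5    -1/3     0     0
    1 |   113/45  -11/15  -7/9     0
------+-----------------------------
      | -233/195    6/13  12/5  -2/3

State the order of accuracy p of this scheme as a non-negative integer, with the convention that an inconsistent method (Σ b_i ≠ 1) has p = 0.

b = (-233/195, 6/13, 12/5, -2/3)
c = (0, -8/5, 13/15, 1)
Ac = (0, 0, 8/15, 337/675)
Σ b_i: (-233/195)·1 + 6/13·1 + 12/5·1 + (-2/3)·1 = 1 ✓
b·c: 6/13·(-8/5) + 12/5·13/15 + (-2/3)·1 = 658/975 ≠ 1/2 ⇒ order 1.

1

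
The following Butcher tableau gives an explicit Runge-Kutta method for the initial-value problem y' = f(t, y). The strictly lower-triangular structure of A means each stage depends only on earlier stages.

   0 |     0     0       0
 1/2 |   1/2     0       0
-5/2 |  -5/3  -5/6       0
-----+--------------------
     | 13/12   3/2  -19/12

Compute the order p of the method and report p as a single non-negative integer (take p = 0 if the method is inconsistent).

b = (13/12, 3/2, -19/12)
c = (0, 1/2, -5/2)
Ac = (0, 0, -5/12)
Σ b_i: 13/12·1 + 3/2·1 + (-19/12)·1 = 1 ✓
b·c: 3/2·1/2 + (-19/12)·(-5/2) = 113/24 ≠ 1/2 ⇒ order 1.

1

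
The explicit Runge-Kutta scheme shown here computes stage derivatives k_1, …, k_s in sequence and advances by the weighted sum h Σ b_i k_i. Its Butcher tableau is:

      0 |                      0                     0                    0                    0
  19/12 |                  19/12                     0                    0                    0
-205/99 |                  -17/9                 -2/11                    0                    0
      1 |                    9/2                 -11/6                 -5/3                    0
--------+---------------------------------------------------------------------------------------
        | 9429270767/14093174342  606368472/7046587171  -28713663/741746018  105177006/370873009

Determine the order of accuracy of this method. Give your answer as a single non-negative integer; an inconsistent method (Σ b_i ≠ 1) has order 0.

b = (9429270767/14093174342, 606368472/7046587171, -28713663/741746018, 105177006/370873009)
c = (0, 19/12, -205/99, 1)
Ac = (0, 0, -19/66, 1303/2376)
Σ b_i: 9429270767/14093174342·1 + 606368472/7046587171·1 + (-28713663/741746018)·1 + 105177006/370873009·1 = 1 ✓
b·c: 606368472/7046587171·19/12 + (-28713663/741746018)·(-205/99) + 105177006/370873009·1 = 1/2 ✓
b·c²: 606368472/7046587171·361/144 + (-28713663/741746018)·42025/9801 + 105177006/370873009·1 = 1/3 ✓
b·Ac: (-28713663/741746018)·(-19/66) + 105177006/370873009·1303/2376 = 1/6 ✓
b·c³: 606368472/7046587171·6859/1728 + (-28713663/741746018)·(-8615125/970299) + 105177006/370873009·1 = 77614550095/80108569944 ≠ 1/4 ⇒ order 3.
b·(c∘Ac): (-28713663/741746018)·3895/6534 + 105177006/370873009·1303/2376 = 294725113/2225238054 ≠ 1/8
b·Ac²: (-28713663/741746018)·(-361/792) + 105177006/370873009·(-11048419/940896) = -2918895065257/881194269384 ≠ 1/12
b·A²c: 105177006/370873009·95/198 = 50463715/370873009 ≠ 1/24

3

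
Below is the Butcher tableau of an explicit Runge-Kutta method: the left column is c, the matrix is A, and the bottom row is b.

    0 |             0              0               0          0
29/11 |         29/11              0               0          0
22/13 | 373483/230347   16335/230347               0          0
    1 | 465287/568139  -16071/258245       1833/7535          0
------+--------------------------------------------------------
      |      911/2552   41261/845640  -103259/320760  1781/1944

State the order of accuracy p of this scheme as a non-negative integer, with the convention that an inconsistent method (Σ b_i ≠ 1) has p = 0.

4

b = (911/2552, 41261/845640, -103259/320760, 1781/1944)
c = (0, 29/11, 22/13, 1)
Ac = (0, 0, 1485/7943, 441/1781)
Σ b_i: 911/2552·1 + 41261/845640·1 + (-103259/320760)·1 + 1781/1944·1 = 1 ✓
b·c: 41261/845640·29/11 + (-103259/320760)·22/13 + 1781/1944·1 = 1/2 ✓
b·c²: 41261/845640·841/121 + (-103259/320760)·484/169 + 1781/1944·1 = 1/3 ✓
b·Ac: (-103259/320760)·1485/7943 + 1781/1944·441/1781 = 1/6 ✓
b·c³: 41261/845640·24389/1331 + (-103259/320760)·10648/2197 + 1781/1944·1 = 1/4 ✓
b·(c∘Ac): (-103259/320760)·32670/103259 + 1781/1944·441/1781 = 1/8 ✓
b·Ac²: (-103259/320760)·3915/7943 + 1781/1944·5175/19591 = 1/12 ✓
b·A²c: 1781/1944·81/1781 = 1/24 ✓; 4 stages ⇒ order 4.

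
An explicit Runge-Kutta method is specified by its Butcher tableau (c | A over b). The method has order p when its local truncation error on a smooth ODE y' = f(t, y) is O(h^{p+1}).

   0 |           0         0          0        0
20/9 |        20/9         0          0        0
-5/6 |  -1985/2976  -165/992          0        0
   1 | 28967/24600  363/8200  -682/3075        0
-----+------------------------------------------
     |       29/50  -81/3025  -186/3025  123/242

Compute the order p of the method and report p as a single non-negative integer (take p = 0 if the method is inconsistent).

4

b = (29/50, -81/3025, -186/3025, 123/242)
c = (0, 20/9, -5/6, 1)
Ac = (0, 0, -275/744, 209/738)
Σ b_i: 29/50·1 + (-81/3025)·1 + (-186/3025)·1 + 123/242·1 = 1 ✓
b·c: (-81/3025)·20/9 + (-186/3025)·(-5/6) + 123/242·1 = 1/2 ✓
b·c²: (-81/3025)·400/81 + (-186/3025)·25/36 + 123/242·1 = 1/3 ✓
b·Ac: (-186/3025)·(-275/744) + 123/242·209/738 = 1/6 ✓
b·c³: (-81/3025)·8000/729 + (-186/3025)·(-125/216) + 123/242·1 = 1/4 ✓
b·(c∘Ac): (-186/3025)·1375/4464 + 123/242·209/738 = 1/8 ✓
b·Ac²: (-186/3025)·(-1375/1674) + 123/242·143/2214 = 1/12 ✓
b·A²c: 123/242·121/1476 = 1/24 ✓; 4 stages ⇒ order 4.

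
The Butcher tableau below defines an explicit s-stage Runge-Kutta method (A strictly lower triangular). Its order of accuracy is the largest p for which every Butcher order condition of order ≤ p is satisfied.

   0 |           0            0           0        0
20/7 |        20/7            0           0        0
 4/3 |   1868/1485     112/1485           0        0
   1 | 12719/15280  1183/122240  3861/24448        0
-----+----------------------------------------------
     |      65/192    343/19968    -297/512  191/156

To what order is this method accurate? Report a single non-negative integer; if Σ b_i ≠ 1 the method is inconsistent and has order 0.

b = (65/192, 343/19968, -297/512, 191/156)
c = (0, 20/7, 4/3, 1)
Ac = (0, 0, 64/297, 91/382)
Σ b_i: 65/192·1 + 343/19968·1 + (-297/512)·1 + 191/156·1 = 1 ✓
b·c: 343/19968·20/7 + (-297/512)·4/3 + 191/156·1 = 1/2 ✓
b·c²: 343/19968·400/49 + (-297/512)·16/9 + 191/156·1 = 1/3 ✓
b·Ac: (-297/512)·64/297 + 191/156·91/382 = 1/6 ✓
b·c³: 343/19968·8000/343 + (-297/512)·64/27 + 191/156·1 = 1/4 ✓
b·(c∘Ac): (-297/512)·256/891 + 191/156·91/382 = 1/8 ✓
b·Ac²: (-297/512)·1280/2079 + 191/156·481/1337 = 1/12 ✓
b·A²c: 191/156·13/382 = 1/24 ✓; 4 stages ⇒ order 4.

4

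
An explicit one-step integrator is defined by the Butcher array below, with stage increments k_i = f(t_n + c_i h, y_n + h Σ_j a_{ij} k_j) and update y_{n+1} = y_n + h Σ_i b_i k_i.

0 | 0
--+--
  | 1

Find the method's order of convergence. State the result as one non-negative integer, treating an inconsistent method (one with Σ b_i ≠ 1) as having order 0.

1

b = (1)
c = (0)
Σ b_i: 1·1 = 1 ✓; 1 stage ⇒ order 1.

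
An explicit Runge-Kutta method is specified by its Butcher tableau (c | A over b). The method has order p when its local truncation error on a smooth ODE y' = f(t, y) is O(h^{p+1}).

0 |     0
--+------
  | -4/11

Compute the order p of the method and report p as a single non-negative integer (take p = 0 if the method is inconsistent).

b = (-4/11)
c = (0)
Σ b_i: (-4/11)·1 = -4/11 ≠ 1 ⇒ order 0.

0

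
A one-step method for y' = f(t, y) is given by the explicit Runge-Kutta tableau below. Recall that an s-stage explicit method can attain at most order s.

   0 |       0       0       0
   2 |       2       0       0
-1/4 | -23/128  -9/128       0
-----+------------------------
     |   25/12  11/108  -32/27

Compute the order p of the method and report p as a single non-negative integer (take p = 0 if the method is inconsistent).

b = (25/12, 11/108, -32/27)
c = (0, 2, -1/4)
Ac = (0, 0, -9/64)
Σ b_i: 25/12·1 + 11/108·1 + (-32/27)·1 = 1 ✓
b·c: 11/108·2 + (-32/27)·(-1/4) = 1/2 ✓
b·c²: 11/108·4 + (-32/27)·1/16 = 1/3 ✓
b·Ac: (-32/27)·(-9/64) = 1/6 ✓; 3 stages ⇒ order 3.

3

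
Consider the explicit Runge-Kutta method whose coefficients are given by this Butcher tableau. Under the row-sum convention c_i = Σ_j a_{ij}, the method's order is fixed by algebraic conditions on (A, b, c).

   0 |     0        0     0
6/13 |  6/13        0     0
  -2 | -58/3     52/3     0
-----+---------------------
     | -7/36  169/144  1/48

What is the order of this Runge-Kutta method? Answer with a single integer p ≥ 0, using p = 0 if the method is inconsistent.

b = (-7/36, 169/144, 1/48)
c = (0, 6/13, -2)
Ac = (0, 0, 8)
Σ b_i: (-7/36)·1 + 169/144·1 + 1/48·1 = 1 ✓
b·c: 169/144·6/13 + 1/48·(-2) = 1/2 ✓
b·c²: 169/144·36/169 + 1/48·4 = 1/3 ✓
b·Ac: 1/48·8 = 1/6 ✓; 3 stages ⇒ order 3.

3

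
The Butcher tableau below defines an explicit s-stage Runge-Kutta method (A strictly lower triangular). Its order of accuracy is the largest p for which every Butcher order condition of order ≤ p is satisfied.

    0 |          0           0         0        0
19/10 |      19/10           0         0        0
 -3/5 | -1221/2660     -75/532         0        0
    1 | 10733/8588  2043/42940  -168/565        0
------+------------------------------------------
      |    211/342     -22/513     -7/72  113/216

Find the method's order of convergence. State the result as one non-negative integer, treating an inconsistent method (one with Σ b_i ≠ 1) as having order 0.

b = (211/342, -22/513, -7/72, 113/216)
c = (0, 19/10, -3/5, 1)
Ac = (0, 0, -15/56, 243/904)
Σ b_i: 211/342·1 + (-22/513)·1 + (-7/72)·1 + 113/216·1 = 1 ✓
b·c: (-22/513)·19/10 + (-7/72)·(-3/5) + 113/216·1 = 1/2 ✓
b·c²: (-22/513)·361/100 + (-7/72)·9/25 + 113/216·1 = 1/3 ✓
b·Ac: (-7/72)·(-15/56) + 113/216·243/904 = 1/6 ✓
b·c³: (-22/513)·6859/1000 + (-7/72)·(-27/125) + 113/216·1 = 1/4 ✓
b·(c∘Ac): (-7/72)·9/56 + 113/216·243/904 = 1/8 ✓
b·Ac²: (-7/72)·(-57/112) + 113/216·117/1808 = 1/12 ✓
b·A²c: 113/216·9/113 = 1/24 ✓; 4 stages ⇒ order 4.

4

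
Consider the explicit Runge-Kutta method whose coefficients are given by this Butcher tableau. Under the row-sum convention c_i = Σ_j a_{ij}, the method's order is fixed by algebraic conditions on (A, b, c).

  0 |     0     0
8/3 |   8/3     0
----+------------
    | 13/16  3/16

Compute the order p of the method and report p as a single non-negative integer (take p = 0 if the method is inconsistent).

b = (13/16, 3/16)
c = (0, 8/3)
Σ b_i: 13/16·1 + 3/16·1 = 1 ✓
b·c: 3/16·8/3 = 1/2 ✓; 2 stages ⇒ order 2.

2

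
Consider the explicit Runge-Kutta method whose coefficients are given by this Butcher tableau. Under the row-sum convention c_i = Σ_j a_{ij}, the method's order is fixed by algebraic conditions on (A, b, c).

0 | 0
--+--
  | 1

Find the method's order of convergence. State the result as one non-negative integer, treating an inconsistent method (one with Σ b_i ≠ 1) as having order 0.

b = (1)
c = (0)
Σ b_i: 1·1 = 1 ✓; 1 stage ⇒ order 1.

1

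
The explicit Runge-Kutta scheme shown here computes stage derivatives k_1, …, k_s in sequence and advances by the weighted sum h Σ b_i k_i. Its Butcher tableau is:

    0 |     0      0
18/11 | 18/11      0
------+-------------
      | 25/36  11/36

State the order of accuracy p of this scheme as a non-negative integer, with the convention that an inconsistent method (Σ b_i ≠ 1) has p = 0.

2

b = (25/36, 11/36)
c = (0, 18/11)
Σ b_i: 25/36·1 + 11/36·1 = 1 ✓
b·c: 11/36·18/11 = 1/2 ✓; 2 stages ⇒ order 2.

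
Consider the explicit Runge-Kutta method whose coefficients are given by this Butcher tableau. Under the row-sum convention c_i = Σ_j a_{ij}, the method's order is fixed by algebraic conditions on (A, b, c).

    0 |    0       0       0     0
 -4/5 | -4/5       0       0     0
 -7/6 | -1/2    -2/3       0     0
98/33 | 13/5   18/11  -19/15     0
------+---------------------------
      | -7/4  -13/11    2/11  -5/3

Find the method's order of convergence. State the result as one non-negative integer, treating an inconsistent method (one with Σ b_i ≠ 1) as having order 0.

b = (-7/4, -13/11, 2/11, -5/3)
c = (0, -4/5, -7/6, 98/33)
Ac = (0, 0, 8/15, 167/990)
Σ b_i: (-7/4)·1 + (-13/11)·1 + 2/11·1 + (-5/3)·1 = -53/12 ≠ 1 ⇒ order 0.

0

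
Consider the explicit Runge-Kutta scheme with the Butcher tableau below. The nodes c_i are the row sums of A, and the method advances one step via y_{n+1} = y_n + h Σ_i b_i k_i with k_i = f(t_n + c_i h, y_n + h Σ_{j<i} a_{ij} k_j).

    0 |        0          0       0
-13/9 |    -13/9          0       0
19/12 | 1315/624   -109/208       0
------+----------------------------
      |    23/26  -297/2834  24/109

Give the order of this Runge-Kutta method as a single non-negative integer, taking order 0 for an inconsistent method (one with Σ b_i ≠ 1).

b = (23/26, -297/2834, 24/109)
c = (0, -13/9, 19/12)
Ac = (0, 0, 109/144)
Σ b_i: 23/26·1 + (-297/2834)·1 + 24/109·1 = 1 ✓
b·c: (-297/2834)·(-13/9) + 24/109·19/12 = 1/2 ✓
b·c²: (-297/2834)·169/81 + 24/109·361/144 = 1/3 ✓
b·Ac: 24/109·109/144 = 1/6 ✓; 3 stages ⇒ order 3.

3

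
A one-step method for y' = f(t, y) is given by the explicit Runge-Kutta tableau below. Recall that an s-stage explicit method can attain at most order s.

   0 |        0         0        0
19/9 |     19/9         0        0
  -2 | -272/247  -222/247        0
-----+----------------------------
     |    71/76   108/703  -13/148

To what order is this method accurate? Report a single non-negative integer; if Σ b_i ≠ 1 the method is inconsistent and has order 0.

b = (71/76, 108/703, -13/148)
c = (0, 19/9, -2)
Ac = (0, 0, -74/39)
Σ b_i: 71/76·1 + 108/703·1 + (-13/148)·1 = 1 ✓
b·c: 108/703·19/9 + (-13/148)·(-2) = 1/2 ✓
b·c²: 108/703·361/81 + (-13/148)·4 = 1/3 ✓
b·Ac: (-13/148)·(-74/39) = 1/6 ✓; 3 stages ⇒ order 3.

3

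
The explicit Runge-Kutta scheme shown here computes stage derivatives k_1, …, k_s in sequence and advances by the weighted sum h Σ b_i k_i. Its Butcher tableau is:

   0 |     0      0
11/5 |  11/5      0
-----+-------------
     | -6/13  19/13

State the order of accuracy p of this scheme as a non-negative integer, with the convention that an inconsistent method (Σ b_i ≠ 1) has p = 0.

1

b = (-6/13, 19/13)
c = (0, 11/5)
Σ b_i: (-6/13)·1 + 19/13·1 = 1 ✓
b·c: 19/13·11/5 = 209/65 ≠ 1/2 ⇒ order 1.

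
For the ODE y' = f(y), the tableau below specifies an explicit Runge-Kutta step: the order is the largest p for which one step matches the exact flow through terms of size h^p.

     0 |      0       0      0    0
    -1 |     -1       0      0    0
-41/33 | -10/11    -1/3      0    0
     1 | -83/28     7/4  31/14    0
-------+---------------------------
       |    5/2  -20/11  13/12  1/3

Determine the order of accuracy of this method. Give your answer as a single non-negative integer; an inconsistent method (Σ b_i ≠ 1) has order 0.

0

b = (5/2, -20/11, 13/12, 1/3)
c = (0, -1, -41/33, 1)
Ac = (0, 0, 1/3, -4159/924)
Σ b_i: 5/2·1 + (-20/11)·1 + 13/12·1 + 1/3·1 = 277/132 ≠ 1 ⇒ order 0.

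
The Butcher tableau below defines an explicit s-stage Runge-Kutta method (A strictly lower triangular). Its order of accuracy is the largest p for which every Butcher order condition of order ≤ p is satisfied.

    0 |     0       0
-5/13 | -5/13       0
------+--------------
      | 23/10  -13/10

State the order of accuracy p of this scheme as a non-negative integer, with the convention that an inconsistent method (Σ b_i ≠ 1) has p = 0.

2

b = (23/10, -13/10)
c = (0, -5/13)
Σ b_i: 23/10·1 + (-13/10)·1 = 1 ✓
b·c: (-13/10)·(-5/13) = 1/2 ✓; 2 stages ⇒ order 2.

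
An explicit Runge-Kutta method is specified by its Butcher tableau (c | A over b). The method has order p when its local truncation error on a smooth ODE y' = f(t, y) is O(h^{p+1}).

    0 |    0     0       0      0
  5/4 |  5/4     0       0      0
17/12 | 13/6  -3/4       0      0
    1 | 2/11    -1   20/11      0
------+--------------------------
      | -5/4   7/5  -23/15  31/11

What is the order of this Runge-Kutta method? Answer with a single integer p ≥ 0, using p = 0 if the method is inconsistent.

0

b = (-5/4, 7/5, -23/15, 31/11)
c = (0, 5/4, 17/12, 1)
Ac = (0, 0, -15/16, 175/132)
Σ b_i: (-5/4)·1 + 7/5·1 + (-23/15)·1 + 31/11·1 = 947/660 ≠ 1 ⇒ order 0.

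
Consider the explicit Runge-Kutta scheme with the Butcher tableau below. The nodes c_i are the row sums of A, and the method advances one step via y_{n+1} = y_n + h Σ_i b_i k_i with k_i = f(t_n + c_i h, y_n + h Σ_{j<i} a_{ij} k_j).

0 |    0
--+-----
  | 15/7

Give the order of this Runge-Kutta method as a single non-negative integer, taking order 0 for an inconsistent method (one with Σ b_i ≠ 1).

b = (15/7)
c = (0)
Σ b_i: 15/7·1 = 15/7 ≠ 1 ⇒ order 0.

0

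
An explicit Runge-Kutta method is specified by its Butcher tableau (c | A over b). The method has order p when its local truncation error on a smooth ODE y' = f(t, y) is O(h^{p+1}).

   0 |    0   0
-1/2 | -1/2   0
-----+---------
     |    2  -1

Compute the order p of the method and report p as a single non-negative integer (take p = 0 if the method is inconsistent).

b = (2, -1)
c = (0, -1/2)
Σ b_i: 2·1 + (-1)·1 = 1 ✓
b·c: (-1)·(-1/2) = 1/2 ✓; 2 stages ⇒ order 2.

2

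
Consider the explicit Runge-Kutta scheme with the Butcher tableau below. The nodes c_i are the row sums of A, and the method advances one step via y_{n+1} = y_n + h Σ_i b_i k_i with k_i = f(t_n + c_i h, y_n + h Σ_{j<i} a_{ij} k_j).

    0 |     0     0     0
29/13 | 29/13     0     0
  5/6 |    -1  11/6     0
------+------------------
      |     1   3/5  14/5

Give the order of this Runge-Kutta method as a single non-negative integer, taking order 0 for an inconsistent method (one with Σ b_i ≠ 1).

0

b = (1, 3/5, 14/5)
c = (0, 29/13, 5/6)
Ac = (0, 0, 319/78)
Σ b_i: 1·1 + 3/5·1 + 14/5·1 = 22/5 ≠ 1 ⇒ order 0.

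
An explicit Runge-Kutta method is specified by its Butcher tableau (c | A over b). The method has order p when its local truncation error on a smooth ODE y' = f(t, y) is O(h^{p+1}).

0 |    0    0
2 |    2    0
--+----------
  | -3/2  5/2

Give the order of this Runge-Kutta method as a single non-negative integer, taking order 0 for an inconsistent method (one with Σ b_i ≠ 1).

b = (-3/2, 5/2)
c = (0, 2)
Σ b_i: (-3/2)·1 + 5/2·1 = 1 ✓
b·c: 5/2·2 = 5 ≠ 1/2 ⇒ order 1.

1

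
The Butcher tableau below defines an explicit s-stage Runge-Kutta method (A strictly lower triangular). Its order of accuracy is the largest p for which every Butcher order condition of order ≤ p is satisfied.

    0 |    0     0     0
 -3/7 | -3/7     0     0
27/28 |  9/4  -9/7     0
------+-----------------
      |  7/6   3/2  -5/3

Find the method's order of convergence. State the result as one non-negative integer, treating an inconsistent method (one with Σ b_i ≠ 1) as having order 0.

1

b = (7/6, 3/2, -5/3)
c = (0, -3/7, 27/28)
Ac = (0, 0, 27/49)
Σ b_i: 7/6·1 + 3/2·1 + (-5/3)·1 = 1 ✓
b·c: 3/2·(-3/7) + (-5/3)·27/28 = -9/4 ≠ 1/2 ⇒ order 1.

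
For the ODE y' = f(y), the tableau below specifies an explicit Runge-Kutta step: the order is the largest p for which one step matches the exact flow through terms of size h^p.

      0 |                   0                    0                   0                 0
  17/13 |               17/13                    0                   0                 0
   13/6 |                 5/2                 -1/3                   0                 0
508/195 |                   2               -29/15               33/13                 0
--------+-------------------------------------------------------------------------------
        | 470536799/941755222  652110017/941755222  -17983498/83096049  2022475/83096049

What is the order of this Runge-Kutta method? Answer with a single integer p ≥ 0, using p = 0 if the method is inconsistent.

3

b = (470536799/941755222, 652110017/941755222, -17983498/83096049, 2022475/83096049)
c = (0, 17/13, 13/6, 508/195)
Ac = (0, 0, -17/39, 1159/390)
Σ b_i: 470536799/941755222·1 + 652110017/941755222·1 + (-17983498/83096049)·1 + 2022475/83096049·1 = 1 ✓
b·c: 652110017/941755222·17/13 + (-17983498/83096049)·13/6 + 2022475/83096049·508/195 = 1/2 ✓
b·c²: 652110017/941755222·289/169 + (-17983498/83096049)·169/36 + 2022475/83096049·258064/38025 = 1/3 ✓
b·Ac: (-17983498/83096049)·(-17/39) + 2022475/83096049·1159/390 = 1/6 ✓
b·c³: 652110017/941755222·4913/2197 + (-17983498/83096049)·2197/216 + 2022475/83096049·131096512/7414875 = -20828617491/93621548540 ≠ 1/4 ⇒ order 3.
b·(c∘Ac): (-17983498/83096049)·(-17/18) + 2022475/83096049·294386/38025 = 1273046869/3240745911 ≠ 1/8
b·Ac²: (-17983498/83096049)·(-289/507) + 2022475/83096049·87311/10140 = 4315829741/12962983644 ≠ 1/12
b·A²c: 2022475/83096049·(-187/169) = -29092525/1080248637 ≠ 1/24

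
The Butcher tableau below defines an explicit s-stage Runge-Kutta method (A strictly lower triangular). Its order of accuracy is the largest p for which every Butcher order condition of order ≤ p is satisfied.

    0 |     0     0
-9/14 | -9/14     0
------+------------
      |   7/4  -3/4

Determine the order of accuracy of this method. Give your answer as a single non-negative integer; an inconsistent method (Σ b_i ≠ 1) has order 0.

b = (7/4, -3/4)
c = (0, -9/14)
Σ b_i: 7/4·1 + (-3/4)·1 = 1 ✓
b·c: (-3/4)·(-9/14) = 27/56 ≠ 1/2 ⇒ order 1.

1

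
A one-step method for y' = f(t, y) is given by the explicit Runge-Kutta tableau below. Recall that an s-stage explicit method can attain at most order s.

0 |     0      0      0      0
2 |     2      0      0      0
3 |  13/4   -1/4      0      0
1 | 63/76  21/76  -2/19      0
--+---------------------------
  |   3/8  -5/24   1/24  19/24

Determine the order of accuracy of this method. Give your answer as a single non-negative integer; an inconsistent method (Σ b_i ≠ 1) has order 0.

4

b = (3/8, -5/24, 1/24, 19/24)
c = (0, 2, 3, 1)
Ac = (0, 0, -1/2, 9/38)
Σ b_i: 3/8·1 + (-5/24)·1 + 1/24·1 + 19/24·1 = 1 ✓
b·c: (-5/24)·2 + 1/24·3 + 19/24·1 = 1/2 ✓
b·c²: (-5/24)·4 + 1/24·9 + 19/24·1 = 1/3 ✓
b·Ac: 1/24·(-1/2) + 19/24·9/38 = 1/6 ✓
b·c³: (-5/24)·8 + 1/24·27 + 19/24·1 = 1/4 ✓
b·(c∘Ac): 1/24·(-3/2) + 19/24·9/38 = 1/8 ✓
b·Ac²: 1/24·(-1) + 19/24·3/19 = 1/12 ✓
b·A²c: 19/24·1/19 = 1/24 ✓; 4 stages ⇒ order 4.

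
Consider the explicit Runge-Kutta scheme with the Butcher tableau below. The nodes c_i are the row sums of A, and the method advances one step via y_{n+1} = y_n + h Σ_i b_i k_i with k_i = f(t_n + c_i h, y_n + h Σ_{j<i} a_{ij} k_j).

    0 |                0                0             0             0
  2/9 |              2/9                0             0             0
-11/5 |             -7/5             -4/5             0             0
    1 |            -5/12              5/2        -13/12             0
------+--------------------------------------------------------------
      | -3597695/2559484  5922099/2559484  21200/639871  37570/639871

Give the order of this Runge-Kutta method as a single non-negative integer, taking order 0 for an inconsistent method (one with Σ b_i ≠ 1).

3

b = (-3597695/2559484, 5922099/2559484, 21200/639871, 37570/639871)
c = (0, 2/9, -11/5, 1)
Ac = (0, 0, -8/45, 529/180)
Σ b_i: (-3597695/2559484)·1 + 5922099/2559484·1 + 21200/639871·1 + 37570/639871·1 = 1 ✓
b·c: 5922099/2559484·2/9 + 21200/639871·(-11/5) + 37570/639871·1 = 1/2 ✓
b·c²: 5922099/2559484·4/81 + 21200/639871·121/25 + 37570/639871·1 = 1/3 ✓
b·Ac: 21200/639871·(-8/45) + 37570/639871·529/180 = 1/6 ✓
b·c³: 5922099/2559484·8/729 + 21200/639871·(-1331/125) + 37570/639871·1 = -23209256/86382585 ≠ 1/4 ⇒ order 3.
b·(c∘Ac): 21200/639871·88/225 + 37570/639871·529/180 = 2136701/11517678 ≠ 1/8
b·Ac²: 21200/639871·(-16/405) + 37570/639871·(-41471/8100) = -52161649/172765170 ≠ 1/12
b·A²c: 37570/639871·26/135 = 195364/17276517 ≠ 1/24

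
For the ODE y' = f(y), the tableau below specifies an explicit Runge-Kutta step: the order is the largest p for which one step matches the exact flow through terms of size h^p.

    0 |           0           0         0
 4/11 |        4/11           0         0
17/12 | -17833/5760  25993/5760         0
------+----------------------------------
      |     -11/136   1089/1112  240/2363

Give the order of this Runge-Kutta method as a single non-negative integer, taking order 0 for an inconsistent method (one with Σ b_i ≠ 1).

b = (-11/136, 1089/1112, 240/2363)
c = (0, 4/11, 17/12)
Ac = (0, 0, 2363/1440)
Σ b_i: (-11/136)·1 + 1089/1112·1 + 240/2363·1 = 1 ✓
b·c: 1089/1112·4/11 + 240/2363·17/12 = 1/2 ✓
b·c²: 1089/1112·16/121 + 240/2363·289/144 = 1/3 ✓
b·Ac: 240/2363·2363/1440 = 1/6 ✓; 3 stages ⇒ order 3.

3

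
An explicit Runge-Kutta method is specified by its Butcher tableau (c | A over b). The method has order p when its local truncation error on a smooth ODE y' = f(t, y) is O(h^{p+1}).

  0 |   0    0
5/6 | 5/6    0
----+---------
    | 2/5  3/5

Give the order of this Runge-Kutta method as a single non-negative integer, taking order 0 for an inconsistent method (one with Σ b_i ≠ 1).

b = (2/5, 3/5)
c = (0, 5/6)
Σ b_i: 2/5·1 + 3/5·1 = 1 ✓
b·c: 3/5·5/6 = 1/2 ✓; 2 stages ⇒ order 2.

2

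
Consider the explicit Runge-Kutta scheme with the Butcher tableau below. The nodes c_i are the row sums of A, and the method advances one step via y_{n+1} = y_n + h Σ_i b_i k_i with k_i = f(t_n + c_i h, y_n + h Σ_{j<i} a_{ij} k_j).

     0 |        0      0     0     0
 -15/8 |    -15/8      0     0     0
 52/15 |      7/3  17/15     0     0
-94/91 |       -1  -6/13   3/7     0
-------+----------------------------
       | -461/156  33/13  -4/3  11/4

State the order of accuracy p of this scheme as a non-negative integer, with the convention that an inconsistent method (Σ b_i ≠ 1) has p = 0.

b = (-461/156, 33/13, -4/3, 11/4)
c = (0, -15/8, 52/15, -94/91)
Ac = (0, 0, -17/8, 4279/1820)
Σ b_i: (-461/156)·1 + 33/13·1 + (-4/3)·1 + 11/4·1 = 1 ✓
b·c: 33/13·(-15/8) + (-4/3)·52/15 + 11/4·(-94/91) = -400409/32760 ≠ 1/2 ⇒ order 1.

1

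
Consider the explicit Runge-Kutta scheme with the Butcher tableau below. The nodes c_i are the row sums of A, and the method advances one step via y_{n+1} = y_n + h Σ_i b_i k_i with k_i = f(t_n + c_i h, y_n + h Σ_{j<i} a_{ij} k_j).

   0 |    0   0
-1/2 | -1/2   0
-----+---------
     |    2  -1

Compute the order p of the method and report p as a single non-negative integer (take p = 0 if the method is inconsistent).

2

b = (2, -1)
c = (0, -1/2)
Σ b_i: 2·1 + (-1)·1 = 1 ✓
b·c: (-1)·(-1/2) = 1/2 ✓; 2 stages ⇒ order 2.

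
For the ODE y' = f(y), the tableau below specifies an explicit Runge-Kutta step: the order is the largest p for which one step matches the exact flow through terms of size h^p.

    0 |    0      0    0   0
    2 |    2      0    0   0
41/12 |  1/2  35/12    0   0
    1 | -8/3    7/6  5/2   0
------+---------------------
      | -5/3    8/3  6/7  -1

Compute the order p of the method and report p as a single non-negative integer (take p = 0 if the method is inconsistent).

b = (-5/3, 8/3, 6/7, -1)
c = (0, 2, 41/12, 1)
Ac = (0, 0, 35/6, 87/8)
Σ b_i: (-5/3)·1 + 8/3·1 + 6/7·1 + (-1)·1 = 6/7 ≠ 1 ⇒ order 0.

0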